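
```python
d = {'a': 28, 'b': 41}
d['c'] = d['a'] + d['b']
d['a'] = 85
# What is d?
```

After line 1: d = {'a': 28, 'b': 41}
After line 2 (d['c'] = 28 + 41): d = {'a': 28, 'b': 41, 'c': 69}
After line 3: d = {'a': 85, 'b': 41, 'c': 69}

{'a': 85, 'b': 41, 'c': 69}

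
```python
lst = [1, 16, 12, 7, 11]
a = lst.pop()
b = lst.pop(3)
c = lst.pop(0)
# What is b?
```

After line 1: lst = [1, 16, 12, 7, 11]
After line 2 (pop() -> a = 11): lst = [1, 16, 12, 7]
After line 3 (pop(3) -> b = 7): lst = [1, 16, 12]
After line 4 (pop(0) -> c = 1): lst = [16, 12]

7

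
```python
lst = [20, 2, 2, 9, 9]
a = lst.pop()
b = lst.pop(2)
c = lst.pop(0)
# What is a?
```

After line 1: lst = [20, 2, 2, 9, 9]
After line 2 (pop() -> a = 9): lst = [20, 2, 2, 9]
After line 3 (pop(2) -> b = 2): lst = [20, 2, 9]
After line 4 (pop(0) -> c = 20): lst = [2, 9]

9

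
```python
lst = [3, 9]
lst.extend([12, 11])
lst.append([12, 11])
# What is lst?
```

After line 1: lst = [3, 9]
After line 2 (extend unpacks [12, 11]): lst = [3, 9, 12, 11]
After line 3 (append adds [12, 11] as single element): lst = [3, 9, 12, 11, [12, 11]]

[3, 9, 12, 11, [12, 11]]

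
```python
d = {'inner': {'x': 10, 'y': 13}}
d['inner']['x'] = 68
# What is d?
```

After line 1: d = {'inner': {'x': 10, 'y': 13}}
After line 2 (inner x overwritten): d = {'inner': {'x': 68, 'y': 13}}

{'inner': {'x': 68, 'y': 13}}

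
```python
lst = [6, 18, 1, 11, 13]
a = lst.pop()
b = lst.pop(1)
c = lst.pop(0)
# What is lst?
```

After line 1: lst = [6, 18, 1, 11, 13]
After line 2 (pop() -> a = 13): lst = [6, 18, 1, 11]
After line 3 (pop(1) -> b = 18): lst = [6, 1, 11]
After line 4 (pop(0) -> c = 6): lst = [1, 11]

[1, 11]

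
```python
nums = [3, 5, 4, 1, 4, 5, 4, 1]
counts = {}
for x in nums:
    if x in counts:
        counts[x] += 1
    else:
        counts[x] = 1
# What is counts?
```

Initial: counts = {}, nums = [3, 5, 4, 1, 4, 5, 4, 1]
See 3: counts = {3: 1}
See 5: counts = {3: 1, 5: 1}
See 4: counts = {3: 1, 5: 1, 4: 1}
See 1: counts = {3: 1, 5: 1, 4: 1, 1: 1}
See 4: counts = {3: 1, 5: 1, 4: 2, 1: 1}
See 5: counts = {3: 1, 5: 2, 4: 2, 1: 1}
See 4: counts = {3: 1, 5: 2, 4: 3, 1: 1}
See 1: counts = {3: 1, 5: 2, 4: 3, 1: 2}

{3: 1, 5: 2, 4: 3, 1: 2}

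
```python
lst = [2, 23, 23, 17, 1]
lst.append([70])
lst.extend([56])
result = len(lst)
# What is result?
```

After line 1: lst = [2, 23, 23, 17, 1]
After line 2 (append adds [70] as single element): lst = [2, 23, 23, 17, 1, [70]]
After line 3 (extend unpacks [56], adds 56): lst = [2, 23, 23, 17, 1, [70], 56]
After line 4: result = len(lst) = 7

7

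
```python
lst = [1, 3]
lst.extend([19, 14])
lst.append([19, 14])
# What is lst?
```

After line 1: lst = [1, 3]
After line 2 (extend unpacks [19, 14]): lst = [1, 3, 19, 14]
After line 3 (append adds [19, 14] as single element): lst = [1, 3, 19, 14, [19, 14]]

[1, 3, 19, 14, [19, 14]]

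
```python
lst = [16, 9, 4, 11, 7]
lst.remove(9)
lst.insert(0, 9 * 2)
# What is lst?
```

After line 1: lst = [16, 9, 4, 11, 7]
After line 2 (remove first 9): lst = [16, 4, 11, 7]
After line 3 (insert 18 at index 0): lst = [18, 16, 4, 11, 7]

[18, 16, 4, 11, 7]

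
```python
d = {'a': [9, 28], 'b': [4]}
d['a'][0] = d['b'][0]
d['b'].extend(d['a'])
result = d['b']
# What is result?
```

After line 1: d = {'a': [9, 28], 'b': [4]}
After line 2 (a[0] = b[0] = 4): d = {'a': [4, 28], 'b': [4]}
After line 3 (b.extend(a) appends [4, 28]): d = {'a': [4, 28], 'b': [4, 4, 28]}
After line 4: result = d['b'] = [4, 4, 28]

[4, 4, 28]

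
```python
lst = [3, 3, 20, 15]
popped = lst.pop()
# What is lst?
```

[3, 3, 20]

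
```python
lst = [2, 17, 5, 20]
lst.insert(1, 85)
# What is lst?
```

[2, 85, 17, 5, 20]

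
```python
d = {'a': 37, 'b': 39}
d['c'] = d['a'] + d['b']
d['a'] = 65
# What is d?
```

After line 1: d = {'a': 37, 'b': 39}
After line 2 (d['c'] = 37 + 39): d = {'a': 37, 'b': 39, 'c': 76}
After line 3: d = {'a': 65, 'b': 39, 'c': 76}

{'a': 65, 'b': 39, 'c': 76}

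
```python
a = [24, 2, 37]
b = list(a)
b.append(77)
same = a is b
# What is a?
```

After line 1: a = [24, 2, 37]
After line 2 (b = list(a) is a shallow copy, new object): a = [24, 2, 37], b = [24, 2, 37]
After line 3 (append only mutates b): a = [24, 2, 37], b = [24, 2, 37, 77]
After line 4 (same = a is b; different objects -> False): same = False

[24, 2, 37]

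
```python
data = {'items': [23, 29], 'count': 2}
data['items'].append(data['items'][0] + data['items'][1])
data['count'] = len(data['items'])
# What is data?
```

After line 1: data = {'items': [23, 29], 'count': 2}
After line 2 (append 23 + 29 = 52): data = {'items': [23, 29, 52], 'count': 2}
After line 3 (count = len(items) = 3): data = {'items': [23, 29, 52], 'count': 3}

{'items': [23, 29, 52], 'count': 3}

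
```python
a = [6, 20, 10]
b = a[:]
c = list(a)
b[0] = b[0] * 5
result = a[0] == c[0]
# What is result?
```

After line 1: a = [6, 20, 10]
After line 2 (b = a[:], copy): a = [6, 20, 10], b = [6, 20, 10]
After line 3 (c = list(a) is a copy, new object): c = [6, 20, 10]
After line 4 (b[0] = 6 * 5 = 30; only b mutates (copy)): a = [6, 20, 10], b = [30, 20, 10], c = [6, 20, 10]
After line 5 (a[0] = 6, c[0] = 6; result = True)

True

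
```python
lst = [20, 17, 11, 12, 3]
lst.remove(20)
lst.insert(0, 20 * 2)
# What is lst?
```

After line 1: lst = [20, 17, 11, 12, 3]
After line 2 (remove first 20): lst = [17, 11, 12, 3]
After line 3 (insert 40 at index 0): lst = [40, 17, 11, 12, 3]

[40, 17, 11, 12, 3]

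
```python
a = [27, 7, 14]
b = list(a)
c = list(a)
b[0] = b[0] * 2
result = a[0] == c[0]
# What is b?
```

After line 1: a = [27, 7, 14]
After line 2 (b = list(a), copy): a = [27, 7, 14], b = [27, 7, 14]
After line 3 (c = list(a) is a copy, new object): c = [27, 7, 14]
After line 4 (b[0] = 27 * 2 = 54; only b mutates (copy)): a = [27, 7, 14], b = [54, 7, 14], c = [27, 7, 14]
After line 5 (a[0] = 27, c[0] = 27; result = True)

[54, 7, 14]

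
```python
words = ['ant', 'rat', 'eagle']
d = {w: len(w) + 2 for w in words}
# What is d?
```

{'ant': 5, 'rat': 5, 'eagle': 7}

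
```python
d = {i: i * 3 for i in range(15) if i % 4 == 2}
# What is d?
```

{2: 6, 6: 18, 10: 30, 14: 42}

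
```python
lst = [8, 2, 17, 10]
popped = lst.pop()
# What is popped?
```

10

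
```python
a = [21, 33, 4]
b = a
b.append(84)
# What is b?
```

After line 1: a = [21, 33, 4]
After line 2 (b = a is an alias, same object): a = [21, 33, 4], b = [21, 33, 4]
After line 3 (b.append mutates the shared list): a = [21, 33, 4, 84], b = [21, 33, 4, 84]

[21, 33, 4, 84]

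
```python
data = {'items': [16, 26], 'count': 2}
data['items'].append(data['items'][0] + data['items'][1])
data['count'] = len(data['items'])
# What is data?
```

After line 1: data = {'items': [16, 26], 'count': 2}
After line 2 (append 16 + 26 = 42): data = {'items': [16, 26, 42], 'count': 2}
After line 3 (count = len(items) = 3): data = {'items': [16, 26, 42], 'count': 3}

{'items': [16, 26, 42], 'count': 3}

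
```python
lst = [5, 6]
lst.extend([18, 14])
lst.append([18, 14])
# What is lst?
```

After line 1: lst = [5, 6]
After line 2 (extend unpacks [18, 14]): lst = [5, 6, 18, 14]
After line 3 (append adds [18, 14] as single element): lst = [5, 6, 18, 14, [18, 14]]

[5, 6, 18, 14, [18, 14]]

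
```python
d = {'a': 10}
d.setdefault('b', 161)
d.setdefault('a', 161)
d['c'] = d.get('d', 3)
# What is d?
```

After line 1: d = {'a': 10}
After line 2 (setdefault adds 'b'=161): d = {'a': 10, 'b': 161}
After line 3 (setdefault 'a' no-op, already exists): d = {'a': 10, 'b': 161}
After line 4 (get('d', 3) returns default since 'd' not in d): d = {'a': 10, 'b': 161, 'c': 3}

{'a': 10, 'b': 161, 'c': 3}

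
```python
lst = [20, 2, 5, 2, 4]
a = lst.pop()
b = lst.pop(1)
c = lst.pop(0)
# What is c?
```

After line 1: lst = [20, 2, 5, 2, 4]
After line 2 (pop() -> a = 4): lst = [20, 2, 5, 2]
After line 3 (pop(1) -> b = 2): lst = [20, 5, 2]
After line 4 (pop(0) -> c = 20): lst = [5, 2]

20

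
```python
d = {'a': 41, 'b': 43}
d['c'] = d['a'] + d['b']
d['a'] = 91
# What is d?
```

After line 1: d = {'a': 41, 'b': 43}
After line 2 (d['c'] = 41 + 43): d = {'a': 41, 'b': 43, 'c': 84}
After line 3: d = {'a': 91, 'b': 43, 'c': 84}

{'a': 91, 'b': 43, 'c': 84}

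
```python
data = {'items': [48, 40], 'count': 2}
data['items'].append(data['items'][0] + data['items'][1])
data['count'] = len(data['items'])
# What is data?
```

After line 1: data = {'items': [48, 40], 'count': 2}
After line 2 (append 48 + 40 = 88): data = {'items': [48, 40, 88], 'count': 2}
After line 3 (count = len(items) = 3): data = {'items': [48, 40, 88], 'count': 3}

{'items': [48, 40, 88], 'count': 3}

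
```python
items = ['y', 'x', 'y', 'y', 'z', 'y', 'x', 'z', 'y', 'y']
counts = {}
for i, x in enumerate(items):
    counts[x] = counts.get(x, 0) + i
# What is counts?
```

Initial: counts = {}, items = ['y', 'x', 'y', 'y', 'z', 'y', 'x', 'z', 'y', 'y']
i=0, x='y': counts = {'y': 0}
i=1, x='x': counts = {'y': 0, 'x': 1}
i=2, x='y': counts = {'y': 2, 'x': 1}
i=3, x='y': counts = {'y': 5, 'x': 1}
i=4, x='z': counts = {'y': 5, 'x': 1, 'z': 4}
i=5, x='y': counts = {'y': 10, 'x': 1, 'z': 4}
i=6, x='x': counts = {'y': 10, 'x': 7, 'z': 4}
i=7, x='z': counts = {'y': 10, 'x': 7, 'z': 11}
i=8, x='y': counts = {'y': 18, 'x': 7, 'z': 11}
i=9, x='y': counts = {'y': 27, 'x': 7, 'z': 11}

{'y': 27, 'x': 7, 'z': 11}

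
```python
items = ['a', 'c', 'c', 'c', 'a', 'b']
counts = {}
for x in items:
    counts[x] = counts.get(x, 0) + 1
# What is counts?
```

Initial: counts = {}, items = ['a', 'c', 'c', 'c', 'a', 'b']
See 'a': counts = {'a': 1}
See 'c': counts = {'a': 1, 'c': 1}
See 'c': counts = {'a': 1, 'c': 2}
See 'c': counts = {'a': 1, 'c': 3}
See 'a': counts = {'a': 2, 'c': 3}
See 'b': counts = {'a': 2, 'c': 3, 'b': 1}

{'a': 2, 'c': 3, 'b': 1}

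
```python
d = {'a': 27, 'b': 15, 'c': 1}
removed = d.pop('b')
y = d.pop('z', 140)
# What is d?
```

After line 1: d = {'a': 27, 'b': 15, 'c': 1}
After line 2 (pop 'b' returns 15): d = {'a': 27, 'c': 1}, removed = 15
After line 3 (pop 'z' missing, returns default 140): d = {'a': 27, 'c': 1}, y = 140

{'a': 27, 'c': 1}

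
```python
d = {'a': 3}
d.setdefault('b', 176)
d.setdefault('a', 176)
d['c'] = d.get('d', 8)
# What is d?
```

After line 1: d = {'a': 3}
After line 2 (setdefault adds 'b'=176): d = {'a': 3, 'b': 176}
After line 3 (setdefault 'a' no-op, already exists): d = {'a': 3, 'b': 176}
After line 4 (get('d', 8) returns default since 'd' not in d): d = {'a': 3, 'b': 176, 'c': 8}

{'a': 3, 'b': 176, 'c': 8}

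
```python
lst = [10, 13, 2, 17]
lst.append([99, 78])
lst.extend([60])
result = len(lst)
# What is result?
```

After line 1: lst = [10, 13, 2, 17]
After line 2 (append adds [99, 78] as single element): lst = [10, 13, 2, 17, [99, 78]]
After line 3 (extend unpacks [60], adds 60): lst = [10, 13, 2, 17, [99, 78], 60]
After line 4: result = len(lst) = 6

6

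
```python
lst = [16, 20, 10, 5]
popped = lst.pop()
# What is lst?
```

[16, 20, 10]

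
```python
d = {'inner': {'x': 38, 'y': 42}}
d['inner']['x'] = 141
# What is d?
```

After line 1: d = {'inner': {'x': 38, 'y': 42}}
After line 2 (inner x overwritten): d = {'inner': {'x': 141, 'y': 42}}

{'inner': {'x': 141, 'y': 42}}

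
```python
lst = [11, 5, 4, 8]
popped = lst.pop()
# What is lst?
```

[11, 5, 4]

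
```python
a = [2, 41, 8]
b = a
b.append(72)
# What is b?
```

After line 1: a = [2, 41, 8]
After line 2 (b = a is an alias, same object): a = [2, 41, 8], b = [2, 41, 8]
After line 3 (b.append mutates the shared list): a = [2, 41, 8, 72], b = [2, 41, 8, 72]

[2, 41, 8, 72]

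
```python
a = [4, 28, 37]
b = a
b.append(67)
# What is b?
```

After line 1: a = [4, 28, 37]
After line 2 (b = a is an alias, same object): a = [4, 28, 37], b = [4, 28, 37]
After line 3 (b.append mutates the shared list): a = [4, 28, 37, 67], b = [4, 28, 37, 67]

[4, 28, 37, 67]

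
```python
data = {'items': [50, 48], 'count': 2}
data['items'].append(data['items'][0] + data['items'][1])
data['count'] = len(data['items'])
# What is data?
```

After line 1: data = {'items': [50, 48], 'count': 2}
After line 2 (append 50 + 48 = 98): data = {'items': [50, 48, 98], 'count': 2}
After line 3 (count = len(items) = 3): data = {'items': [50, 48, 98], 'count': 3}

{'items': [50, 48, 98], 'count': 3}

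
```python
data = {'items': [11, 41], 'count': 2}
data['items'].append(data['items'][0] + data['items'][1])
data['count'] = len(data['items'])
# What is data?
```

After line 1: data = {'items': [11, 41], 'count': 2}
After line 2 (append 11 + 41 = 52): data = {'items': [11, 41, 52], 'count': 2}
After line 3 (count = len(items) = 3): data = {'items': [11, 41, 52], 'count': 3}

{'items': [11, 41, 52], 'count': 3}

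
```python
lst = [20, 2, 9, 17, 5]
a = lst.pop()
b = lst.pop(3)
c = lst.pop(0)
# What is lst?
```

After line 1: lst = [20, 2, 9, 17, 5]
After line 2 (pop() -> a = 5): lst = [20, 2, 9, 17]
After line 3 (pop(3) -> b = 17): lst = [20, 2, 9]
After line 4 (pop(0) -> c = 20): lst = [2, 9]

[2, 9]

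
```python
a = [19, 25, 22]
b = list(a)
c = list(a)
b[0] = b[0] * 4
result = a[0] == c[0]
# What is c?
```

After line 1: a = [19, 25, 22]
After line 2 (b = list(a), copy): a = [19, 25, 22], b = [19, 25, 22]
After line 3 (c = list(a) is a copy, new object): c = [19, 25, 22]
After line 4 (b[0] = 19 * 4 = 76; only b mutates (copy)): a = [19, 25, 22], b = [76, 25, 22], c = [19, 25, 22]
After line 5 (a[0] = 19, c[0] = 19; result = True)

[19, 25, 22]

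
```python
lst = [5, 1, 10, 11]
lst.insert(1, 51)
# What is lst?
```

[5, 51, 1, 10, 11]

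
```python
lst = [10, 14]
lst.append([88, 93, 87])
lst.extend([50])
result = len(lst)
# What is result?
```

After line 1: lst = [10, 14]
After line 2 (append adds [88, 93, 87] as single element): lst = [10, 14, [88, 93, 87]]
After line 3 (extend unpacks [50], adds 50): lst = [10, 14, [88, 93, 87], 50]
After line 4: result = len(lst) = 4

4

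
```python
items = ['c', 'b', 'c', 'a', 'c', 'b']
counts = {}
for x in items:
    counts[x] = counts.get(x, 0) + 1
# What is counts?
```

Initial: counts = {}, items = ['c', 'b', 'c', 'a', 'c', 'b']
See 'c': counts = {'c': 1}
See 'b': counts = {'c': 1, 'b': 1}
See 'c': counts = {'c': 2, 'b': 1}
See 'a': counts = {'c': 2, 'b': 1, 'a': 1}
See 'c': counts = {'c': 3, 'b': 1, 'a': 1}
See 'b': counts = {'c': 3, 'b': 2, 'a': 1}

{'c': 3, 'b': 2, 'a': 1}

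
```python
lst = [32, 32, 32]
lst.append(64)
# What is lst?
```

[32, 32, 32, 64]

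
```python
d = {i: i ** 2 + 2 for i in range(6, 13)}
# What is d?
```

{6: 38, 7: 51, 8: 66, 9: 83, 10: 102, 11: 123, 12: 146}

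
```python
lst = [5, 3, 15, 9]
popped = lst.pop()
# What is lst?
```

[5, 3, 15]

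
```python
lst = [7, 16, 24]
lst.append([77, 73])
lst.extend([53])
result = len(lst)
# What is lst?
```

After line 1: lst = [7, 16, 24]
After line 2 (append adds [77, 73] as single element): lst = [7, 16, 24, [77, 73]]
After line 3 (extend unpacks [53], adds 53): lst = [7, 16, 24, [77, 73], 53]
After line 4: result = len(lst) = 5

[7, 16, 24, [77, 73], 53]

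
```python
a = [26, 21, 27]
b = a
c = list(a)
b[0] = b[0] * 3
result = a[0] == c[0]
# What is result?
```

After line 1: a = [26, 21, 27]
After line 2 (b = a, alias): a = [26, 21, 27], b = [26, 21, 27]
After line 3 (c = list(a) is a copy, new object): c = [26, 21, 27]
After line 4 (b[0] = 26 * 3 = 78; mutates shared a/b): a = b = [78, 21, 27], c = [26, 21, 27]
After line 5 (a[0] = 78, c[0] = 26; result = False)

False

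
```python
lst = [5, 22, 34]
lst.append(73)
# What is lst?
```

[5, 22, 34, 73]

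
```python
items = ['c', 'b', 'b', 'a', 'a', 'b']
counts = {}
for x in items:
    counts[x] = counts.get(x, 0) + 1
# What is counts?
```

Initial: counts = {}, items = ['c', 'b', 'b', 'a', 'a', 'b']
See 'c': counts = {'c': 1}
See 'b': counts = {'c': 1, 'b': 1}
See 'b': counts = {'c': 1, 'b': 2}
See 'a': counts = {'c': 1, 'b': 2, 'a': 1}
See 'a': counts = {'c': 1, 'b': 2, 'a': 2}
See 'b': counts = {'c': 1, 'b': 3, 'a': 2}

{'c': 1, 'b': 3, 'a': 2}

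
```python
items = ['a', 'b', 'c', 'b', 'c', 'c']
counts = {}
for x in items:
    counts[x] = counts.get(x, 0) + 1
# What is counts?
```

Initial: counts = {}, items = ['a', 'b', 'c', 'b', 'c', 'c']
See 'a': counts = {'a': 1}
See 'b': counts = {'a': 1, 'b': 1}
See 'c': counts = {'a': 1, 'b': 1, 'c': 1}
See 'b': counts = {'a': 1, 'b': 2, 'c': 1}
See 'c': counts = {'a': 1, 'b': 2, 'c': 2}
See 'c': counts = {'a': 1, 'b': 2, 'c': 3}

{'a': 1, 'b': 2, 'c': 3}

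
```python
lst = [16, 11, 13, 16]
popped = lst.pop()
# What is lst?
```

[16, 11, 13]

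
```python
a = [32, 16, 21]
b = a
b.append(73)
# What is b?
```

After line 1: a = [32, 16, 21]
After line 2 (b = a is an alias, same object): a = [32, 16, 21], b = [32, 16, 21]
After line 3 (b.append mutates the shared list): a = [32, 16, 21, 73], b = [32, 16, 21, 73]

[32, 16, 21, 73]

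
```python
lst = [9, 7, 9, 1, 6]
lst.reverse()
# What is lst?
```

[6, 1, 9, 7, 9]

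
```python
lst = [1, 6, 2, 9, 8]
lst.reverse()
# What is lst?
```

[8, 9, 2, 6, 1]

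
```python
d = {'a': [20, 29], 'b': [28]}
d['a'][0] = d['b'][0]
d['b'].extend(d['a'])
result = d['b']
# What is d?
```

After line 1: d = {'a': [20, 29], 'b': [28]}
After line 2 (a[0] = b[0] = 28): d = {'a': [28, 29], 'b': [28]}
After line 3 (b.extend(a) appends [28, 29]): d = {'a': [28, 29], 'b': [28, 28, 29]}
After line 4: result = d['b'] = [28, 28, 29]

{'a': [28, 29], 'b': [28, 28, 29]}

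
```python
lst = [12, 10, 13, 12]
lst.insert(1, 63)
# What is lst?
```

[12, 63, 10, 13, 12]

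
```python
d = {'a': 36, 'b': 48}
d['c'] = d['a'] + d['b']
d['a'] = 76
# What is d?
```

After line 1: d = {'a': 36, 'b': 48}
After line 2 (d['c'] = 36 + 48): d = {'a': 36, 'b': 48, 'c': 84}
After line 3: d = {'a': 76, 'b': 48, 'c': 84}

{'a': 76, 'b': 48, 'c': 84}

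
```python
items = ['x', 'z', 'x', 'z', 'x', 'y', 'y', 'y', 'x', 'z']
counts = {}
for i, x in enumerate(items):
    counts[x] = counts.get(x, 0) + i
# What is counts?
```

Initial: counts = {}, items = ['x', 'z', 'x', 'z', 'x', 'y', 'y', 'y', 'x', 'z']
i=0, x='x': counts = {'x': 0}
i=1, x='z': counts = {'x': 0, 'z': 1}
i=2, x='x': counts = {'x': 2, 'z': 1}
i=3, x='z': counts = {'x': 2, 'z': 4}
i=4, x='x': counts = {'x': 6, 'z': 4}
i=5, x='y': counts = {'x': 6, 'z': 4, 'y': 5}
i=6, x='y': counts = {'x': 6, 'z': 4, 'y': 11}
i=7, x='y': counts = {'x': 6, 'z': 4, 'y': 18}
i=8, x='x': counts = {'x': 14, 'z': 4, 'y': 18}
i=9, x='z': counts = {'x': 14, 'z': 13, 'y': 18}

{'x': 14, 'z': 13, 'y': 18}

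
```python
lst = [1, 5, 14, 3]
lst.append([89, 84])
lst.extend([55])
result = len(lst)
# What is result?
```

After line 1: lst = [1, 5, 14, 3]
After line 2 (append adds [89, 84] as single element): lst = [1, 5, 14, 3, [89, 84]]
After line 3 (extend unpacks [55], adds 55): lst = [1, 5, 14, 3, [89, 84], 55]
After line 4: result = len(lst) = 6

6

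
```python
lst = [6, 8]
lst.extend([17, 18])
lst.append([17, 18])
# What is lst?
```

After line 1: lst = [6, 8]
After line 2 (extend unpacks [17, 18]): lst = [6, 8, 17, 18]
After line 3 (append adds [17, 18] as single element): lst = [6, 8, 17, 18, [17, 18]]

[6, 8, 17, 18, [17, 18]]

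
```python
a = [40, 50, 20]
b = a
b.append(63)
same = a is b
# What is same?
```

After line 1: a = [40, 50, 20]
After line 2 (b = a is an alias, same object): a = [40, 50, 20], b = [40, 50, 20]
After line 3 (b.append mutates the shared list): a = [40, 50, 20, 63], b = [40, 50, 20, 63]
After line 4 (same = a is b; same object -> True): same = True

True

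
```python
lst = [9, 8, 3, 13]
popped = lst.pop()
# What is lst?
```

[9, 8, 3]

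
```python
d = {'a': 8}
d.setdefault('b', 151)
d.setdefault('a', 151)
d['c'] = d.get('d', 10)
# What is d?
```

After line 1: d = {'a': 8}
After line 2 (setdefault adds 'b'=151): d = {'a': 8, 'b': 151}
After line 3 (setdefault 'a' no-op, already exists): d = {'a': 8, 'b': 151}
After line 4 (get('d', 10) returns default since 'd' not in d): d = {'a': 8, 'b': 151, 'c': 10}

{'a': 8, 'b': 151, 'c': 10}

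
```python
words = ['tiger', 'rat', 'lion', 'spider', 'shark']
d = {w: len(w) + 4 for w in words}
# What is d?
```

{'tiger': 9, 'rat': 7, 'lion': 8, 'spider': 10, 'shark': 9}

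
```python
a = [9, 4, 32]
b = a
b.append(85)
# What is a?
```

After line 1: a = [9, 4, 32]
After line 2 (b = a is an alias, same object): a = [9, 4, 32], b = [9, 4, 32]
After line 3 (b.append mutates the shared list): a = [9, 4, 32, 85], b = [9, 4, 32, 85]

[9, 4, 32, 85]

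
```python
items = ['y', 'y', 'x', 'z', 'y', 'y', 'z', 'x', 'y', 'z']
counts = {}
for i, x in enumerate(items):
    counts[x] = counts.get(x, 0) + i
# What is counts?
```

Initial: counts = {}, items = ['y', 'y', 'x', 'z', 'y', 'y', 'z', 'x', 'y', 'z']
i=0, x='y': counts = {'y': 0}
i=1, x='y': counts = {'y': 1}
i=2, x='x': counts = {'y': 1, 'x': 2}
i=3, x='z': counts = {'y': 1, 'x': 2, 'z': 3}
i=4, x='y': counts = {'y': 5, 'x': 2, 'z': 3}
i=5, x='y': counts = {'y': 10, 'x': 2, 'z': 3}
i=6, x='z': counts = {'y': 10, 'x': 2, 'z': 9}
i=7, x='x': counts = {'y': 10, 'x': 9, 'z': 9}
i=8, x='y': counts = {'y': 18, 'x': 9, 'z': 9}
i=9, x='z': counts = {'y': 18, 'x': 9, 'z': 18}

{'y': 18, 'x': 9, 'z': 18}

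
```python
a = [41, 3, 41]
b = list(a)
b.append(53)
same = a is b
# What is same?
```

After line 1: a = [41, 3, 41]
After line 2 (b = list(a) is a shallow copy, new object): a = [41, 3, 41], b = [41, 3, 41]
After line 3 (append only mutates b): a = [41, 3, 41], b = [41, 3, 41, 53]
After line 4 (same = a is b; different objects -> False): same = False

False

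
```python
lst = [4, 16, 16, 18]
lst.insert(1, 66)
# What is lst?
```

[4, 66, 16, 16, 18]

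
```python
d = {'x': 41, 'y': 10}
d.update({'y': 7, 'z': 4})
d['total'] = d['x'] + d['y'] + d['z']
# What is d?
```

After line 1: d = {'x': 41, 'y': 10}
After line 2 (y overwritten, z added): d = {'x': 41, 'y': 7, 'z': 4}
After line 3 (total = 41 + 7 + 4 = 52): d = {'x': 41, 'y': 7, 'z': 4, 'total': 52}

{'x': 41, 'y': 7, 'z': 4, 'total': 52}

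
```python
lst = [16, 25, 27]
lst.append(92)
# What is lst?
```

[16, 25, 27, 92]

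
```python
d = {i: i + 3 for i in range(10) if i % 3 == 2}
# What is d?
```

{2: 5, 5: 8, 8: 11}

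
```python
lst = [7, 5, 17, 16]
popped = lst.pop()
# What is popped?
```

16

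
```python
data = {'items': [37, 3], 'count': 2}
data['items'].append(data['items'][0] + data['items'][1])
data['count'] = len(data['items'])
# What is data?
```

After line 1: data = {'items': [37, 3], 'count': 2}
After line 2 (append 37 + 3 = 40): data = {'items': [37, 3, 40], 'count': 2}
After line 3 (count = len(items) = 3): data = {'items': [37, 3, 40], 'count': 3}

{'items': [37, 3, 40], 'count': 3}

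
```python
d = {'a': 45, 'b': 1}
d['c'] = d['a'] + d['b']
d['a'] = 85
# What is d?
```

After line 1: d = {'a': 45, 'b': 1}
After line 2 (d['c'] = 45 + 1): d = {'a': 45, 'b': 1, 'c': 46}
After line 3: d = {'a': 85, 'b': 1, 'c': 46}

{'a': 85, 'b': 1, 'c': 46}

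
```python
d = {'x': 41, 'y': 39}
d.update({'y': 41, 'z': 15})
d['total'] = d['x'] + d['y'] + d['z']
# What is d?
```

After line 1: d = {'x': 41, 'y': 39}
After line 2 (y overwritten, z added): d = {'x': 41, 'y': 41, 'z': 15}
After line 3 (total = 41 + 41 + 15 = 97): d = {'x': 41, 'y': 41, 'z': 15, 'total': 97}

{'x': 41, 'y': 41, 'z': 15, 'total': 97}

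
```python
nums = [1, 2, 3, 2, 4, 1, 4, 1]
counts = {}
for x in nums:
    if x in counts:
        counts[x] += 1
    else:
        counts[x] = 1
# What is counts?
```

Initial: counts = {}, nums = [1, 2, 3, 2, 4, 1, 4, 1]
See 1: counts = {1: 1}
See 2: counts = {1: 1, 2: 1}
See 3: counts = {1: 1, 2: 1, 3: 1}
See 2: counts = {1: 1, 2: 2, 3: 1}
See 4: counts = {1: 1, 2: 2, 3: 1, 4: 1}
See 1: counts = {1: 2, 2: 2, 3: 1, 4: 1}
See 4: counts = {1: 2, 2: 2, 3: 1, 4: 2}
See 1: counts = {1: 3, 2: 2, 3: 1, 4: 2}

{1: 3, 2: 2, 3: 1, 4: 2}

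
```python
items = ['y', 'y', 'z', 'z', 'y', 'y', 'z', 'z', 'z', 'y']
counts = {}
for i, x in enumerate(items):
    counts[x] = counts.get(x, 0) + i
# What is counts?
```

Initial: counts = {}, items = ['y', 'y', 'z', 'z', 'y', 'y', 'z', 'z', 'z', 'y']
i=0, x='y': counts = {'y': 0}
i=1, x='y': counts = {'y': 1}
i=2, x='z': counts = {'y': 1, 'z': 2}
i=3, x='z': counts = {'y': 1, 'z': 5}
i=4, x='y': counts = {'y': 5, 'z': 5}
i=5, x='y': counts = {'y': 10, 'z': 5}
i=6, x='z': counts = {'y': 10, 'z': 11}
i=7, x='z': counts = {'y': 10, 'z': 18}
i=8, x='z': counts = {'y': 10, 'z': 26}
i=9, x='y': counts = {'y': 19, 'z': 26}

{'y': 19, 'z': 26}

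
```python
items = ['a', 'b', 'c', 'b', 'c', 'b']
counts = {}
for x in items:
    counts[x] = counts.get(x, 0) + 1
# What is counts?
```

Initial: counts = {}, items = ['a', 'b', 'c', 'b', 'c', 'b']
See 'a': counts = {'a': 1}
See 'b': counts = {'a': 1, 'b': 1}
See 'c': counts = {'a': 1, 'b': 1, 'c': 1}
See 'b': counts = {'a': 1, 'b': 2, 'c': 1}
See 'c': counts = {'a': 1, 'b': 2, 'c': 2}
See 'b': counts = {'a': 1, 'b': 3, 'c': 2}

{'a': 1, 'b': 3, 'c': 2}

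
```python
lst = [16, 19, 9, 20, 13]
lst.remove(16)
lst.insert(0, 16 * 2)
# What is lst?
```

After line 1: lst = [16, 19, 9, 20, 13]
After line 2 (remove first 16): lst = [19, 9, 20, 13]
After line 3 (insert 32 at index 0): lst = [32, 19, 9, 20, 13]

[32, 19, 9, 20, 13]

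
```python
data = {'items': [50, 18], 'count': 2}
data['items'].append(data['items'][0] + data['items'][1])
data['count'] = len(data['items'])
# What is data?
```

After line 1: data = {'items': [50, 18], 'count': 2}
After line 2 (append 50 + 18 = 68): data = {'items': [50, 18, 68], 'count': 2}
After line 3 (count = len(items) = 3): data = {'items': [50, 18, 68], 'count': 3}

{'items': [50, 18, 68], 'count': 3}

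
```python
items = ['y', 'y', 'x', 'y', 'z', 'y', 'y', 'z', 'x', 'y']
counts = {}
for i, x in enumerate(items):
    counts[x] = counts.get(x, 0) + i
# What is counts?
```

Initial: counts = {}, items = ['y', 'y', 'x', 'y', 'z', 'y', 'y', 'z', 'x', 'y']
i=0, x='y': counts = {'y': 0}
i=1, x='y': counts = {'y': 1}
i=2, x='x': counts = {'y': 1, 'x': 2}
i=3, x='y': counts = {'y': 4, 'x': 2}
i=4, x='z': counts = {'y': 4, 'x': 2, 'z': 4}
i=5, x='y': counts = {'y': 9, 'x': 2, 'z': 4}
i=6, x='y': counts = {'y': 15, 'x': 2, 'z': 4}
i=7, x='z': counts = {'y': 15, 'x': 2, 'z': 11}
i=8, x='x': counts = {'y': 15, 'x': 10, 'z': 11}
i=9, x='y': counts = {'y': 24, 'x': 10, 'z': 11}

{'y': 24, 'x': 10, 'z': 11}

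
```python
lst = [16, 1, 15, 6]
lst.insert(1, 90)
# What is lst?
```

[16, 90, 1, 15, 6]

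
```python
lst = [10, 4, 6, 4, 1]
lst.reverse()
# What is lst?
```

[1, 4, 6, 4, 10]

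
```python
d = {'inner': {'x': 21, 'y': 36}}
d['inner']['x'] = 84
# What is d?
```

After line 1: d = {'inner': {'x': 21, 'y': 36}}
After line 2 (inner x overwritten): d = {'inner': {'x': 84, 'y': 36}}

{'inner': {'x': 84, 'y': 36}}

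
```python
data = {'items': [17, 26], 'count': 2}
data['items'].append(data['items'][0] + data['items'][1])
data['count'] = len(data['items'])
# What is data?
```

After line 1: data = {'items': [17, 26], 'count': 2}
After line 2 (append 17 + 26 = 43): data = {'items': [17, 26, 43], 'count': 2}
After line 3 (count = len(items) = 3): data = {'items': [17, 26, 43], 'count': 3}

{'items': [17, 26, 43], 'count': 3}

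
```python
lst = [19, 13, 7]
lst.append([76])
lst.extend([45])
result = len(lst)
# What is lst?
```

After line 1: lst = [19, 13, 7]
After line 2 (append adds [76] as single element): lst = [19, 13, 7, [76]]
After line 3 (extend unpacks [45], adds 45): lst = [19, 13, 7, [76], 45]
After line 4: result = len(lst) = 5

[19, 13, 7, [76], 45]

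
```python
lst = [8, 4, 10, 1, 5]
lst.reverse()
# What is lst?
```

[5, 1, 10, 4, 8]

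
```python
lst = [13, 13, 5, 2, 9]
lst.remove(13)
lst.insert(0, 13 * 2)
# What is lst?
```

After line 1: lst = [13, 13, 5, 2, 9]
After line 2 (remove first 13): lst = [13, 5, 2, 9]
After line 3 (insert 26 at index 0): lst = [26, 13, 5, 2, 9]

[26, 13, 5, 2, 9]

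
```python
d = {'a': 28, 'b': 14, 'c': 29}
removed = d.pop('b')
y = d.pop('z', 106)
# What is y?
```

After line 1: d = {'a': 28, 'b': 14, 'c': 29}
After line 2 (pop 'b' returns 14): d = {'a': 28, 'c': 29}, removed = 14
After line 3 (pop 'z' missing, returns default 106): d = {'a': 28, 'c': 29}, y = 106

106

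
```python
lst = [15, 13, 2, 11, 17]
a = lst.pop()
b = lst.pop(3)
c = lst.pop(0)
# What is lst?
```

After line 1: lst = [15, 13, 2, 11, 17]
After line 2 (pop() -> a = 17): lst = [15, 13, 2, 11]
After line 3 (pop(3) -> b = 11): lst = [15, 13, 2]
After line 4 (pop(0) -> c = 15): lst = [13, 2]

[13, 2]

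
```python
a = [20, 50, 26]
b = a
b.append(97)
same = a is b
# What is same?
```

After line 1: a = [20, 50, 26]
After line 2 (b = a is an alias, same object): a = [20, 50, 26], b = [20, 50, 26]
After line 3 (b.append mutates the shared list): a = [20, 50, 26, 97], b = [20, 50, 26, 97]
After line 4 (same = a is b; same object -> True): same = True

True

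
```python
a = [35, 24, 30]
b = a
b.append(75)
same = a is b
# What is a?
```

After line 1: a = [35, 24, 30]
After line 2 (b = a is an alias, same object): a = [35, 24, 30], b = [35, 24, 30]
After line 3 (b.append mutates the shared list): a = [35, 24, 30, 75], b = [35, 24, 30, 75]
After line 4 (same = a is b; same object -> True): same = True

[35, 24, 30, 75]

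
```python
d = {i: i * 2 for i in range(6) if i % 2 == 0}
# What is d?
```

{0: 0, 2: 4, 4: 8}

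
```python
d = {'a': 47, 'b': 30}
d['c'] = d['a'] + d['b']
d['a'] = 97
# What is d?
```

After line 1: d = {'a': 47, 'b': 30}
After line 2 (d['c'] = 47 + 30): d = {'a': 47, 'b': 30, 'c': 77}
After line 3: d = {'a': 97, 'b': 30, 'c': 77}

{'a': 97, 'b': 30, 'c': 77}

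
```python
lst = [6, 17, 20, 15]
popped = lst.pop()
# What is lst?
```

[6, 17, 20]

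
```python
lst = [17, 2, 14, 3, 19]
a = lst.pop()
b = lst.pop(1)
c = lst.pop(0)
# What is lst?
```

After line 1: lst = [17, 2, 14, 3, 19]
After line 2 (pop() -> a = 19): lst = [17, 2, 14, 3]
After line 3 (pop(1) -> b = 2): lst = [17, 14, 3]
After line 4 (pop(0) -> c = 17): lst = [14, 3]

[14, 3]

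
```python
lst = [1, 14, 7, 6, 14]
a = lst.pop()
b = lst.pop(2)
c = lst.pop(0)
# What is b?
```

After line 1: lst = [1, 14, 7, 6, 14]
After line 2 (pop() -> a = 14): lst = [1, 14, 7, 6]
After line 3 (pop(2) -> b = 7): lst = [1, 14, 6]
After line 4 (pop(0) -> c = 1): lst = [14, 6]

7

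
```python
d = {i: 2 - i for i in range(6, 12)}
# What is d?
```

{6: -4, 7: -5, 8: -6, 9: -7, 10: -8, 11: -9}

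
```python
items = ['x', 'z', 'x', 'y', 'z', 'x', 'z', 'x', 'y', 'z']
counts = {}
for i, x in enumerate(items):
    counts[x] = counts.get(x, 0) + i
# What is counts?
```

Initial: counts = {}, items = ['x', 'z', 'x', 'y', 'z', 'x', 'z', 'x', 'y', 'z']
i=0, x='x': counts = {'x': 0}
i=1, x='z': counts = {'x': 0, 'z': 1}
i=2, x='x': counts = {'x': 2, 'z': 1}
i=3, x='y': counts = {'x': 2, 'z': 1, 'y': 3}
i=4, x='z': counts = {'x': 2, 'z': 5, 'y': 3}
i=5, x='x': counts = {'x': 7, 'z': 5, 'y': 3}
i=6, x='z': counts = {'x': 7, 'z': 11, 'y': 3}
i=7, x='x': counts = {'x': 14, 'z': 11, 'y': 3}
i=8, x='y': counts = {'x': 14, 'z': 11, 'y': 11}
i=9, x='z': counts = {'x': 14, 'z': 20, 'y': 11}

{'x': 14, 'z': 20, 'y': 11}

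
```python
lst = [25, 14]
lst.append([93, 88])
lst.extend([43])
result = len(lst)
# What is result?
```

After line 1: lst = [25, 14]
After line 2 (append adds [93, 88] as single element): lst = [25, 14, [93, 88]]
After line 3 (extend unpacks [43], adds 43): lst = [25, 14, [93, 88], 43]
After line 4: result = len(lst) = 4

4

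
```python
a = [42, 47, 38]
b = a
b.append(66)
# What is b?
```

After line 1: a = [42, 47, 38]
After line 2 (b = a is an alias, same object): a = [42, 47, 38], b = [42, 47, 38]
After line 3 (b.append mutates the shared list): a = [42, 47, 38, 66], b = [42, 47, 38, 66]

[42, 47, 38, 66]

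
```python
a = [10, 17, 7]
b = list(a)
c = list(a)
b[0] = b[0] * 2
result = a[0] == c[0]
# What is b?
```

After line 1: a = [10, 17, 7]
After line 2 (b = list(a), copy): a = [10, 17, 7], b = [10, 17, 7]
After line 3 (c = list(a) is a copy, new object): c = [10, 17, 7]
After line 4 (b[0] = 10 * 2 = 20; only b mutates (copy)): a = [10, 17, 7], b = [20, 17, 7], c = [10, 17, 7]
After line 5 (a[0] = 10, c[0] = 10; result = True)

[20, 17, 7]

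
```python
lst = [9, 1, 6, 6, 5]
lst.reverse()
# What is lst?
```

[5, 6, 6, 1, 9]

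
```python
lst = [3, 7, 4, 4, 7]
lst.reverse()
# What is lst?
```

[7, 4, 4, 7, 3]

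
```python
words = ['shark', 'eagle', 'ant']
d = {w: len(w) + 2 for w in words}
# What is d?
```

{'shark': 7, 'eagle': 7, 'ant': 5}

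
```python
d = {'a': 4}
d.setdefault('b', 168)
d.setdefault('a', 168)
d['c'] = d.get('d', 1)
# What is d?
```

After line 1: d = {'a': 4}
After line 2 (setdefault adds 'b'=168): d = {'a': 4, 'b': 168}
After line 3 (setdefault 'a' no-op, already exists): d = {'a': 4, 'b': 168}
After line 4 (get('d', 1) returns default since 'd' not in d): d = {'a': 4, 'b': 168, 'c': 1}

{'a': 4, 'b': 168, 'c': 1}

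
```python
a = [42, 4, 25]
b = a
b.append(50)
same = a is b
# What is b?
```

After line 1: a = [42, 4, 25]
After line 2 (b = a is an alias, same object): a = [42, 4, 25], b = [42, 4, 25]
After line 3 (b.append mutates the shared list): a = [42, 4, 25, 50], b = [42, 4, 25, 50]
After line 4 (same = a is b; same object -> True): same = True

[42, 4, 25, 50]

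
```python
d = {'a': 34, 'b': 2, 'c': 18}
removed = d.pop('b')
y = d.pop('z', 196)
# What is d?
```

After line 1: d = {'a': 34, 'b': 2, 'c': 18}
After line 2 (pop 'b' returns 2): d = {'a': 34, 'c': 18}, removed = 2
After line 3 (pop 'z' missing, returns default 196): d = {'a': 34, 'c': 18}, y = 196

{'a': 34, 'c': 18}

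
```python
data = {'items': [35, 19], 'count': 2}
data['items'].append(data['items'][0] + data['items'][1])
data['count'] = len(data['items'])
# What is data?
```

After line 1: data = {'items': [35, 19], 'count': 2}
After line 2 (append 35 + 19 = 54): data = {'items': [35, 19, 54], 'count': 2}
After line 3 (count = len(items) = 3): data = {'items': [35, 19, 54], 'count': 3}

{'items': [35, 19, 54], 'count': 3}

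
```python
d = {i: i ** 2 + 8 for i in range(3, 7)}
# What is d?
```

{3: 17, 4: 24, 5: 33, 6: 44}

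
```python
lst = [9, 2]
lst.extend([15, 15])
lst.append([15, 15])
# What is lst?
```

After line 1: lst = [9, 2]
After line 2 (extend unpacks [15, 15]): lst = [9, 2, 15, 15]
After line 3 (append adds [15, 15] as single element): lst = [9, 2, 15, 15, [15, 15]]

[9, 2, 15, 15, [15, 15]]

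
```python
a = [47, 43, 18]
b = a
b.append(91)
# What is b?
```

After line 1: a = [47, 43, 18]
After line 2 (b = a is an alias, same object): a = [47, 43, 18], b = [47, 43, 18]
After line 3 (b.append mutates the shared list): a = [47, 43, 18, 91], b = [47, 43, 18, 91]

[47, 43, 18, 91]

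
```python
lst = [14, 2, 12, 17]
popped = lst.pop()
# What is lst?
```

[14, 2, 12]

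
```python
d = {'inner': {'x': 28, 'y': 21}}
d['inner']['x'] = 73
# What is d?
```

After line 1: d = {'inner': {'x': 28, 'y': 21}}
After line 2 (inner x overwritten): d = {'inner': {'x': 73, 'y': 21}}

{'inner': {'x': 73, 'y': 21}}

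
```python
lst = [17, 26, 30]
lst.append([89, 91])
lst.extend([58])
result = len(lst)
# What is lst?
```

After line 1: lst = [17, 26, 30]
After line 2 (append adds [89, 91] as single element): lst = [17, 26, 30, [89, 91]]
After line 3 (extend unpacks [58], adds 58): lst = [17, 26, 30, [89, 91], 58]
After line 4: result = len(lst) = 5

[17, 26, 30, [89, 91], 58]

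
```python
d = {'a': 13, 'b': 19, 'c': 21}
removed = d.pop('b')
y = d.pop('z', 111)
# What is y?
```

After line 1: d = {'a': 13, 'b': 19, 'c': 21}
After line 2 (pop 'b' returns 19): d = {'a': 13, 'c': 21}, removed = 19
After line 3 (pop 'z' missing, returns default 111): d = {'a': 13, 'c': 21}, y = 111

111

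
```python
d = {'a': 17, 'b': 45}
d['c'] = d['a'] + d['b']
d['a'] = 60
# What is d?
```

After line 1: d = {'a': 17, 'b': 45}
After line 2 (d['c'] = 17 + 45): d = {'a': 17, 'b': 45, 'c': 62}
After line 3: d = {'a': 60, 'b': 45, 'c': 62}

{'a': 60, 'b': 45, 'c': 62}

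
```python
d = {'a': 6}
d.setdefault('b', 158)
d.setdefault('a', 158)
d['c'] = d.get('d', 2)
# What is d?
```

After line 1: d = {'a': 6}
After line 2 (setdefault adds 'b'=158): d = {'a': 6, 'b': 158}
After line 3 (setdefault 'a' no-op, already exists): d = {'a': 6, 'b': 158}
After line 4 (get('d', 2) returns default since 'd' not in d): d = {'a': 6, 'b': 158, 'c': 2}

{'a': 6, 'b': 158, 'c': 2}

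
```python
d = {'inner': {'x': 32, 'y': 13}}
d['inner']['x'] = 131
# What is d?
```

After line 1: d = {'inner': {'x': 32, 'y': 13}}
After line 2 (inner x overwritten): d = {'inner': {'x': 131, 'y': 13}}

{'inner': {'x': 131, 'y': 13}}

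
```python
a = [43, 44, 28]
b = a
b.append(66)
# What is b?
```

After line 1: a = [43, 44, 28]
After line 2 (b = a is an alias, same object): a = [43, 44, 28], b = [43, 44, 28]
After line 3 (b.append mutates the shared list): a = [43, 44, 28, 66], b = [43, 44, 28, 66]

[43, 44, 28, 66]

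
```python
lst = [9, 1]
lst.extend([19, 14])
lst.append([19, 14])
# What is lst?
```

After line 1: lst = [9, 1]
After line 2 (extend unpacks [19, 14]): lst = [9, 1, 19, 14]
After line 3 (append adds [19, 14] as single element): lst = [9, 1, 19, 14, [19, 14]]

[9, 1, 19, 14, [19, 14]]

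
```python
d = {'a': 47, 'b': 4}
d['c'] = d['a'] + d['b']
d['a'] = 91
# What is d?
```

After line 1: d = {'a': 47, 'b': 4}
After line 2 (d['c'] = 47 + 4): d = {'a': 47, 'b': 4, 'c': 51}
After line 3: d = {'a': 91, 'b': 4, 'c': 51}

{'a': 91, 'b': 4, 'c': 51}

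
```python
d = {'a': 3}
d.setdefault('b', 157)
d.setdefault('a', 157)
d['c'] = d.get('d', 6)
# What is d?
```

After line 1: d = {'a': 3}
After line 2 (setdefault adds 'b'=157): d = {'a': 3, 'b': 157}
After line 3 (setdefault 'a' no-op, already exists): d = {'a': 3, 'b': 157}
After line 4 (get('d', 6) returns default since 'd' not in d): d = {'a': 3, 'b': 157, 'c': 6}

{'a': 3, 'b': 157, 'c': 6}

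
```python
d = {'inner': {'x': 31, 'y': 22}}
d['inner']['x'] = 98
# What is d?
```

After line 1: d = {'inner': {'x': 31, 'y': 22}}
After line 2 (inner x overwritten): d = {'inner': {'x': 98, 'y': 22}}

{'inner': {'x': 98, 'y': 22}}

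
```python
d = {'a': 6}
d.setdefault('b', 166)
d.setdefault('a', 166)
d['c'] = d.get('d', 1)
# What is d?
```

After line 1: d = {'a': 6}
After line 2 (setdefault adds 'b'=166): d = {'a': 6, 'b': 166}
After line 3 (setdefault 'a' no-op, already exists): d = {'a': 6, 'b': 166}
After line 4 (get('d', 1) returns default since 'd' not in d): d = {'a': 6, 'b': 166, 'c': 1}

{'a': 6, 'b': 166, 'c': 1}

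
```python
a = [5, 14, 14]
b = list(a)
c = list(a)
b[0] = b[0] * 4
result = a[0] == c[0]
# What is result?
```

After line 1: a = [5, 14, 14]
After line 2 (b = list(a), copy): a = [5, 14, 14], b = [5, 14, 14]
After line 3 (c = list(a) is a copy, new object): c = [5, 14, 14]
After line 4 (b[0] = 5 * 4 = 20; only b mutates (copy)): a = [5, 14, 14], b = [20, 14, 14], c = [5, 14, 14]
After line 5 (a[0] = 5, c[0] = 5; result = True)

True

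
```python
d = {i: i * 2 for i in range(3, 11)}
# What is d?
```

{3: 6, 4: 8, 5: 10, 6: 12, 7: 14, 8: 16, 9: 18, 10: 20}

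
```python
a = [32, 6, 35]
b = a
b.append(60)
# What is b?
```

After line 1: a = [32, 6, 35]
After line 2 (b = a is an alias, same object): a = [32, 6, 35], b = [32, 6, 35]
After line 3 (b.append mutates the shared list): a = [32, 6, 35, 60], b = [32, 6, 35, 60]

[32, 6, 35, 60]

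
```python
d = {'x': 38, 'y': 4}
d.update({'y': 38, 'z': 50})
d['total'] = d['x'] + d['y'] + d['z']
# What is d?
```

After line 1: d = {'x': 38, 'y': 4}
After line 2 (y overwritten, z added): d = {'x': 38, 'y': 38, 'z': 50}
After line 3 (total = 38 + 38 + 50 = 126): d = {'x': 38, 'y': 38, 'z': 50, 'total': 126}

{'x': 38, 'y': 38, 'z': 50, 'total': 126}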